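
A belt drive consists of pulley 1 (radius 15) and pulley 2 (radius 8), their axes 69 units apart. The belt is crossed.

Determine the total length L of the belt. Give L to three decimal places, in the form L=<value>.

L=217.997

crossed belt: β = asin((r1+r2)/C) = asin(23/69) = 19.4712°
wrap1 = wrap2 = π + 2β = 218.9424°
tangent length = C·cosβ = 65.0538
L = (r1+r2)·wrap + 2·C·cosβ = 23·3.8213 + 2·65.0538 = 217.9968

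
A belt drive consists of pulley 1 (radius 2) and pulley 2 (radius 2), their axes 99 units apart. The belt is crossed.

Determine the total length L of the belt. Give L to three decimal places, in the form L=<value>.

crossed belt: β = asin((r1+r2)/C) = asin(4/99) = 2.3156°
wrap1 = wrap2 = π + 2β = 184.6312°
tangent length = C·cosβ = 98.9192
L = (r1+r2)·wrap + 2·C·cosβ = 4·3.2224 + 2·98.9192 = 210.7280

L=210.728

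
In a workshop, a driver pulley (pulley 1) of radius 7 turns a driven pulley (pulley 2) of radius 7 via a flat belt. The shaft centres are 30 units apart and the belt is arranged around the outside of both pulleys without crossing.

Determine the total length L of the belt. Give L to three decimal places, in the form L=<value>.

L=103.982

open belt: β = asin((r2−r1)/C) = asin(0/30) = 0.0000°
wrap1 = π − 2β = 180.0000°
wrap2 = π + 2β = 180.0000°
tangent length = C·cosβ = 30.0000
L = r1·wrap1 + r2·wrap2 + 2·C·cosβ = 7·3.1416 + 7·3.1416 + 2·30.0000 = 103.9823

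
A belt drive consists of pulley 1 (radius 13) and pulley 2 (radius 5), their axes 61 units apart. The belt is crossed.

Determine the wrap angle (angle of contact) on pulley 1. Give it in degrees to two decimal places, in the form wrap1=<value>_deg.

wrap1=214.32_deg

crossed belt: β = asin((r1+r2)/C) = asin(18/61) = 17.1625°
wrap1 = wrap2 = π + 2β = 214.3249°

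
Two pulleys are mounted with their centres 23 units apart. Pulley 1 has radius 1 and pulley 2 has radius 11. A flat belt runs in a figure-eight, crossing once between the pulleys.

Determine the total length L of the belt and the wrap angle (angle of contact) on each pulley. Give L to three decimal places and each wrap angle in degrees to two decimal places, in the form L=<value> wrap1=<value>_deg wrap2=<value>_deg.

crossed belt: β = asin((r1+r2)/C) = asin(12/23) = 31.4490°
wrap1 = wrap2 = π + 2β = 242.8980°
tangent length = C·cosβ = 19.6214
L = (r1+r2)·wrap + 2·C·cosβ = 12·4.2394 + 2·19.6214 = 90.1153

L=90.115 wrap1=242.90_deg wrap2=242.90_deg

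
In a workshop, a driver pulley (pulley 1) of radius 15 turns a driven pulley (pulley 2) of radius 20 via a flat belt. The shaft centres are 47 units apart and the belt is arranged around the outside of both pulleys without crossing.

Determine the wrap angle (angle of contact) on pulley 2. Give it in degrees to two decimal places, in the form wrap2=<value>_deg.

open belt: β = asin((r2−r1)/C) = asin(5/47) = 6.1069°
wrap1 = π − 2β = 167.7863°
wrap2 = π + 2β = 192.2137°

wrap2=192.21_deg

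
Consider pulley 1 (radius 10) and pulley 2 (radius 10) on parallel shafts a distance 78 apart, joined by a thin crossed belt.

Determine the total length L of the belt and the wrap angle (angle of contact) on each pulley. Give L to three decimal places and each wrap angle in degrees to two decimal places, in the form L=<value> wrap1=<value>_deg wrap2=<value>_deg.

L=223.989 wrap1=209.71_deg wrap2=209.71_deg

crossed belt: β = asin((r1+r2)/C) = asin(20/78) = 14.8572°
wrap1 = wrap2 = π + 2β = 209.7143°
tangent length = C·cosβ = 75.3923
L = (r1+r2)·wrap + 2·C·cosβ = 20·3.6602 + 2·75.3923 = 223.9887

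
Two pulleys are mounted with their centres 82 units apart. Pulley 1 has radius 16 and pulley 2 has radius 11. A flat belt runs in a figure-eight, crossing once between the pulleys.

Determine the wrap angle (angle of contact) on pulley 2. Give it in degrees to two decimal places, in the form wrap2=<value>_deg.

crossed belt: β = asin((r1+r2)/C) = asin(27/82) = 19.2244°
wrap1 = wrap2 = π + 2β = 218.4487°

wrap2=218.45_deg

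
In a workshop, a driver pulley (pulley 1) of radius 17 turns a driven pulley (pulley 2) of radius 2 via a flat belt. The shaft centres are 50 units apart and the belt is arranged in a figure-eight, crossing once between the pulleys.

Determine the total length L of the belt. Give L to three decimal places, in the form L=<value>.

L=167.001

crossed belt: β = asin((r1+r2)/C) = asin(19/50) = 22.3337°
wrap1 = wrap2 = π + 2β = 224.6674°
tangent length = C·cosβ = 46.2493
L = (r1+r2)·wrap + 2·C·cosβ = 19·3.9212 + 2·46.2493 = 167.0012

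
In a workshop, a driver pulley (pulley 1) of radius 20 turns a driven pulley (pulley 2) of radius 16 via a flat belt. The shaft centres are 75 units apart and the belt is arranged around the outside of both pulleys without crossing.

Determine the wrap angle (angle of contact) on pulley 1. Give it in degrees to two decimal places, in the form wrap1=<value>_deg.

open belt: β = asin((r2−r1)/C) = asin(-4/75) = -3.0572°
wrap1 = π − 2β = 186.1145°
wrap2 = π + 2β = 173.8855°

wrap1=186.11_deg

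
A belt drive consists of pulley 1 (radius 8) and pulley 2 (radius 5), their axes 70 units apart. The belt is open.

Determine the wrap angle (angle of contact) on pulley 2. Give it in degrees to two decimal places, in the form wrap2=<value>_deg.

open belt: β = asin((r2−r1)/C) = asin(-3/70) = -2.4563°
wrap1 = π − 2β = 184.9126°
wrap2 = π + 2β = 175.0874°

wrap2=175.09_deg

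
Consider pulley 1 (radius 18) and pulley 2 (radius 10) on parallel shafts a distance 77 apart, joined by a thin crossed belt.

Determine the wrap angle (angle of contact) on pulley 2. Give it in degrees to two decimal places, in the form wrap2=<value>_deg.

wrap2=222.65_deg

crossed belt: β = asin((r1+r2)/C) = asin(28/77) = 21.3237°
wrap1 = wrap2 = π + 2β = 222.6474°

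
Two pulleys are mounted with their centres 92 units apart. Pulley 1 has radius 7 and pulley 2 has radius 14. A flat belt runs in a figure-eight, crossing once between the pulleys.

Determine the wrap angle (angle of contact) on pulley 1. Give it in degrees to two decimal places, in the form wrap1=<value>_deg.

wrap1=206.39_deg

crossed belt: β = asin((r1+r2)/C) = asin(21/92) = 13.1947°
wrap1 = wrap2 = π + 2β = 206.3894°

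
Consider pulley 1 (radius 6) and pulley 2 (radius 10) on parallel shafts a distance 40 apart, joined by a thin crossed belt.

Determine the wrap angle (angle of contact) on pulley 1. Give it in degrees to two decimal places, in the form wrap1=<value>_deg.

crossed belt: β = asin((r1+r2)/C) = asin(16/40) = 23.5782°
wrap1 = wrap2 = π + 2β = 227.1564°

wrap1=227.16_deg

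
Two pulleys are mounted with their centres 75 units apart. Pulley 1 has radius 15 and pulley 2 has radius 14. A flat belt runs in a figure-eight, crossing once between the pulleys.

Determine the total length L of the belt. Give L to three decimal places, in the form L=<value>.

crossed belt: β = asin((r1+r2)/C) = asin(29/75) = 22.7472°
wrap1 = wrap2 = π + 2β = 225.4945°
tangent length = C·cosβ = 69.1665
L = (r1+r2)·wrap + 2·C·cosβ = 29·3.9356 + 2·69.1665 = 252.4660

L=252.466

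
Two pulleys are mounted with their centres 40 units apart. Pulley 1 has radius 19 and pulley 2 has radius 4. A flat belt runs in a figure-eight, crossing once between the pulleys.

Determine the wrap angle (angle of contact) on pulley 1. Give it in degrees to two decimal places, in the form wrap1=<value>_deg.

wrap1=250.20_deg

crossed belt: β = asin((r1+r2)/C) = asin(23/40) = 35.0996°
wrap1 = wrap2 = π + 2β = 250.1993°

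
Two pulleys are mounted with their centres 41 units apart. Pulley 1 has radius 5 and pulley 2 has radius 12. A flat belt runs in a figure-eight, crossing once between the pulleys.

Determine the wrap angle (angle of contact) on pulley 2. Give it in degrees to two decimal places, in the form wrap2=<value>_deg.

crossed belt: β = asin((r1+r2)/C) = asin(17/41) = 24.4963°
wrap1 = wrap2 = π + 2β = 228.9926°

wrap2=228.99_deg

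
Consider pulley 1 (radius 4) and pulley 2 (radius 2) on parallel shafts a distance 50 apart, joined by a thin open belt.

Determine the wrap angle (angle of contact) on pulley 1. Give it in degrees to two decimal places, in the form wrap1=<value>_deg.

open belt: β = asin((r2−r1)/C) = asin(-2/50) = -2.2924°
wrap1 = π − 2β = 184.5849°
wrap2 = π + 2β = 175.4151°

wrap1=184.58_deg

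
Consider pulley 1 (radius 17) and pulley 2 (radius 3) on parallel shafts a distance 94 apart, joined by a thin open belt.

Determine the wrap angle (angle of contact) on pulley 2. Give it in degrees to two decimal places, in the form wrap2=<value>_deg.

open belt: β = asin((r2−r1)/C) = asin(-14/94) = -8.5653°
wrap1 = π − 2β = 197.1306°
wrap2 = π + 2β = 162.8694°

wrap2=162.87_deg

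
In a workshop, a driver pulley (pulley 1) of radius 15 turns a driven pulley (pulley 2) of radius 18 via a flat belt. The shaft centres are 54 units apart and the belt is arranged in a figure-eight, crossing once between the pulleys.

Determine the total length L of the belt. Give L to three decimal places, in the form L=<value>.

crossed belt: β = asin((r1+r2)/C) = asin(33/54) = 37.6699°
wrap1 = wrap2 = π + 2β = 255.3398°
tangent length = C·cosβ = 42.7434
L = (r1+r2)·wrap + 2·C·cosβ = 33·4.4565 + 2·42.7434 = 232.5520

L=232.552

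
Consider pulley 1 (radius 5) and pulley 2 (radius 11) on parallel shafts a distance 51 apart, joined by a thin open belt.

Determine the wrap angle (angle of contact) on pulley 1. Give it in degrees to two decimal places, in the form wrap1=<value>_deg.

wrap1=166.49_deg

open belt: β = asin((r2−r1)/C) = asin(6/51) = 6.7563°
wrap1 = π − 2β = 166.4873°
wrap2 = π + 2β = 193.5127°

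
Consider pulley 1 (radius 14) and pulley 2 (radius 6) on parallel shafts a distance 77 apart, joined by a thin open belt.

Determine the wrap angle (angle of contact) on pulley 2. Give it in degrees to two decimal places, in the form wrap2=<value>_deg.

open belt: β = asin((r2−r1)/C) = asin(-8/77) = -5.9636°
wrap1 = π − 2β = 191.9271°
wrap2 = π + 2β = 168.0729°

wrap2=168.07_deg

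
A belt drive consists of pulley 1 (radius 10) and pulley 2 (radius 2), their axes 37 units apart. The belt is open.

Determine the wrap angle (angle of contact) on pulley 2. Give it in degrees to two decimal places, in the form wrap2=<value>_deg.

open belt: β = asin((r2−r1)/C) = asin(-8/37) = -12.4869°
wrap1 = π − 2β = 204.9738°
wrap2 = π + 2β = 155.0262°

wrap2=155.03_deg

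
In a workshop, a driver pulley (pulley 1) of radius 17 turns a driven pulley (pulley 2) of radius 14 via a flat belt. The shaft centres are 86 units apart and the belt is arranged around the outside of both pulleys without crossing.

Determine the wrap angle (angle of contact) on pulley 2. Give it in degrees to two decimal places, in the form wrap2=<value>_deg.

open belt: β = asin((r2−r1)/C) = asin(-3/86) = -1.9991°
wrap1 = π − 2β = 183.9982°
wrap2 = π + 2β = 176.0018°

wrap2=176.00_deg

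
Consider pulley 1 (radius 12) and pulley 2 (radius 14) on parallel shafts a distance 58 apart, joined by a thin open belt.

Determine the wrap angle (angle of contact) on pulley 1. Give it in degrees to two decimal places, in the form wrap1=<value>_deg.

wrap1=176.05_deg

open belt: β = asin((r2−r1)/C) = asin(2/58) = 1.9761°
wrap1 = π − 2β = 176.0478°
wrap2 = π + 2β = 183.9522°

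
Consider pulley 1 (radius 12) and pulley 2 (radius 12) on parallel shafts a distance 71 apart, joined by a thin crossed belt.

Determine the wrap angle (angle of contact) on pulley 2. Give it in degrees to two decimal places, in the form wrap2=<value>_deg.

crossed belt: β = asin((r1+r2)/C) = asin(24/71) = 19.7568°
wrap1 = wrap2 = π + 2β = 219.5136°

wrap2=219.51_deg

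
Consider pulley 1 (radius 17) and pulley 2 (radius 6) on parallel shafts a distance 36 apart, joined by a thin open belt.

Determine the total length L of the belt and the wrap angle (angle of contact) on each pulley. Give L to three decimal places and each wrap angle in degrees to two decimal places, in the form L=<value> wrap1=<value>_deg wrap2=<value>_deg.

open belt: β = asin((r2−r1)/C) = asin(-11/36) = -17.7916°
wrap1 = π − 2β = 215.5832°
wrap2 = π + 2β = 144.4168°
tangent length = C·cosβ = 34.2783
L = r1·wrap1 + r2·wrap2 + 2·C·cosβ = 17·3.7626 + 6·2.5205 + 2·34.2783 = 147.6447

L=147.645 wrap1=215.58_deg wrap2=144.42_deg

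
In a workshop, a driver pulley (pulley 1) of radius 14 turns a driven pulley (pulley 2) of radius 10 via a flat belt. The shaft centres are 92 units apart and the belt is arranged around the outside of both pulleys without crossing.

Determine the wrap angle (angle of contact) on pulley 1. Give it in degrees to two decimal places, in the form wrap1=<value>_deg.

wrap1=184.98_deg

open belt: β = asin((r2−r1)/C) = asin(-4/92) = -2.4919°
wrap1 = π − 2β = 184.9838°
wrap2 = π + 2β = 175.0162°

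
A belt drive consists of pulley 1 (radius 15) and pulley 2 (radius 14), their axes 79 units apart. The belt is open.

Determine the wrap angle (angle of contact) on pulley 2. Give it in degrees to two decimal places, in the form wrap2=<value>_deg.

open belt: β = asin((r2−r1)/C) = asin(-1/79) = -0.7253°
wrap1 = π − 2β = 181.4506°
wrap2 = π + 2β = 178.5494°

wrap2=178.55_deg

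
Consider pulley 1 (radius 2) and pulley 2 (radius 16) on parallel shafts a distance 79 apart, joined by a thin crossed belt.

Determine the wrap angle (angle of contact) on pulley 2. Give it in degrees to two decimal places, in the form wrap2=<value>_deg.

crossed belt: β = asin((r1+r2)/C) = asin(18/79) = 13.1704°
wrap1 = wrap2 = π + 2β = 206.3408°

wrap2=206.34_deg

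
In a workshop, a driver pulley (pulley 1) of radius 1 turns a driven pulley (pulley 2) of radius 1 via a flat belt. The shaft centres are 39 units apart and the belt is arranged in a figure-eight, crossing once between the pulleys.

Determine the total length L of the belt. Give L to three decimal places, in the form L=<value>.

crossed belt: β = asin((r1+r2)/C) = asin(2/39) = 2.9395°
wrap1 = wrap2 = π + 2β = 185.8791°
tangent length = C·cosβ = 38.9487
L = (r1+r2)·wrap + 2·C·cosβ = 2·3.2442 + 2·38.9487 = 84.3858

L=84.386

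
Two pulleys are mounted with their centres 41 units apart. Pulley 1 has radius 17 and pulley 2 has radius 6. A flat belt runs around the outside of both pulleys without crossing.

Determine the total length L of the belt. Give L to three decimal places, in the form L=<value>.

open belt: β = asin((r2−r1)/C) = asin(-11/41) = -15.5627°
wrap1 = π − 2β = 211.1254°
wrap2 = π + 2β = 148.8746°
tangent length = C·cosβ = 39.4968
L = r1·wrap1 + r2·wrap2 + 2·C·cosβ = 17·3.6848 + 6·2.5984 + 2·39.4968 = 157.2259

L=157.226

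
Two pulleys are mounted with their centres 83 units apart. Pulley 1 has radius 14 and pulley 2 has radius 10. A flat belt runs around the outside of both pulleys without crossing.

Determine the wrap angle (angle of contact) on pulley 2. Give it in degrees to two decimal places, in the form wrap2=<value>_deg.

wrap2=174.48_deg

open belt: β = asin((r2−r1)/C) = asin(-4/83) = -2.7623°
wrap1 = π − 2β = 185.5246°
wrap2 = π + 2β = 174.4754°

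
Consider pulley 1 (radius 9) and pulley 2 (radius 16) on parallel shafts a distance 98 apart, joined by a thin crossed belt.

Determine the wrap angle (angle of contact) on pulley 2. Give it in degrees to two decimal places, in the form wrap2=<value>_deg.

crossed belt: β = asin((r1+r2)/C) = asin(25/98) = 14.7796°
wrap1 = wrap2 = π + 2β = 209.5593°

wrap2=209.56_deg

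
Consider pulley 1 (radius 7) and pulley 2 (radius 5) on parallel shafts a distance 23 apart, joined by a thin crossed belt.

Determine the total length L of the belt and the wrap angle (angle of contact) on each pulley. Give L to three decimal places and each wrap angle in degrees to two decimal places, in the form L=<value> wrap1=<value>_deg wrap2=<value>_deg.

crossed belt: β = asin((r1+r2)/C) = asin(12/23) = 31.4490°
wrap1 = wrap2 = π + 2β = 242.8980°
tangent length = C·cosβ = 19.6214
L = (r1+r2)·wrap + 2·C·cosβ = 12·4.2394 + 2·19.6214 = 90.1153

L=90.115 wrap1=242.90_deg wrap2=242.90_deg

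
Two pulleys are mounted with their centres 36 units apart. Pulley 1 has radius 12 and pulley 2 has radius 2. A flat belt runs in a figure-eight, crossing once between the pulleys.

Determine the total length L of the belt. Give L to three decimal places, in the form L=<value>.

L=121.499

crossed belt: β = asin((r1+r2)/C) = asin(14/36) = 22.8854°
wrap1 = wrap2 = π + 2β = 225.7708°
tangent length = C·cosβ = 33.1662
L = (r1+r2)·wrap + 2·C·cosβ = 14·3.9404 + 2·33.1662 = 121.4987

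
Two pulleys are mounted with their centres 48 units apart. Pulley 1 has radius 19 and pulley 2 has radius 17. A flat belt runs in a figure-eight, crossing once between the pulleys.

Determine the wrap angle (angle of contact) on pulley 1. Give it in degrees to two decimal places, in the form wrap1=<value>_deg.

crossed belt: β = asin((r1+r2)/C) = asin(36/48) = 48.5904°
wrap1 = wrap2 = π + 2β = 277.1808°

wrap1=277.18_deg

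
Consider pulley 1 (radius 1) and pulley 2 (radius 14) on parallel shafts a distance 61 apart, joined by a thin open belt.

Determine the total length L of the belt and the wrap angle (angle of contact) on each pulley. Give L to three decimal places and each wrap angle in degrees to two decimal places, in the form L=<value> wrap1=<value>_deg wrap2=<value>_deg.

open belt: β = asin((r2−r1)/C) = asin(13/61) = 12.3049°
wrap1 = π − 2β = 155.3901°
wrap2 = π + 2β = 204.6099°
tangent length = C·cosβ = 59.5987
L = r1·wrap1 + r2·wrap2 + 2·C·cosβ = 1·2.7121 + 14·3.5711 + 2·59.5987 = 171.9050

L=171.905 wrap1=155.39_deg wrap2=204.61_deg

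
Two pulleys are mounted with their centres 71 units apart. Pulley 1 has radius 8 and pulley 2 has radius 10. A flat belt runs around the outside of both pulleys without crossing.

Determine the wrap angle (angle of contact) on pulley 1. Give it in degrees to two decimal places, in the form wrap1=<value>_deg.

open belt: β = asin((r2−r1)/C) = asin(2/71) = 1.6142°
wrap1 = π − 2β = 176.7716°
wrap2 = π + 2β = 183.2284°

wrap1=176.77_deg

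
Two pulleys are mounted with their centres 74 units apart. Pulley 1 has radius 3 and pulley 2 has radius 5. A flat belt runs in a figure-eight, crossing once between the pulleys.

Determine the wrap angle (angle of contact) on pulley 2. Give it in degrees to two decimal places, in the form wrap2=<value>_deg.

wrap2=192.41_deg

crossed belt: β = asin((r1+r2)/C) = asin(8/74) = 6.2063°
wrap1 = wrap2 = π + 2β = 192.4125°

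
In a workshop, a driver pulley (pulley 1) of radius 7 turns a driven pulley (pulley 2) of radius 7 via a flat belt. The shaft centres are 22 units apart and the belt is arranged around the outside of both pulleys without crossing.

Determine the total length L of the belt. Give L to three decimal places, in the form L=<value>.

open belt: β = asin((r2−r1)/C) = asin(0/22) = 0.0000°
wrap1 = π − 2β = 180.0000°
wrap2 = π + 2β = 180.0000°
tangent length = C·cosβ = 22.0000
L = r1·wrap1 + r2·wrap2 + 2·C·cosβ = 7·3.1416 + 7·3.1416 + 2·22.0000 = 87.9823

L=87.982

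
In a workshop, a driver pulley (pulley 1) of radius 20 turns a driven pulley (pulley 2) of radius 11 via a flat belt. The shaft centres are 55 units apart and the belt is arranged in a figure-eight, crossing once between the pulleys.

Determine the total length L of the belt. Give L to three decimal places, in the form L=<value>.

crossed belt: β = asin((r1+r2)/C) = asin(31/55) = 34.3077°
wrap1 = wrap2 = π + 2β = 248.6153°
tangent length = C·cosβ = 45.4313
L = (r1+r2)·wrap + 2·C·cosβ = 31·4.3392 + 2·45.4313 = 225.3764

L=225.376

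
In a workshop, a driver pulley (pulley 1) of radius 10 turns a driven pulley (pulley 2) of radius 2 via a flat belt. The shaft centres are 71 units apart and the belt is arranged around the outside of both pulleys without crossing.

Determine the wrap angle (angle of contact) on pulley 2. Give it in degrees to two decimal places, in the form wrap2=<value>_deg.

open belt: β = asin((r2−r1)/C) = asin(-8/71) = -6.4696°
wrap1 = π − 2β = 192.9392°
wrap2 = π + 2β = 167.0608°

wrap2=167.06_deg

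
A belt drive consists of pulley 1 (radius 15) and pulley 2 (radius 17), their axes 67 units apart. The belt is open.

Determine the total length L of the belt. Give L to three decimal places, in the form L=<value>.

open belt: β = asin((r2−r1)/C) = asin(2/67) = 1.7106°
wrap1 = π − 2β = 176.5788°
wrap2 = π + 2β = 183.4212°
tangent length = C·cosβ = 66.9701
L = r1·wrap1 + r2·wrap2 + 2·C·cosβ = 15·3.0819 + 17·3.2013 + 2·66.9701 = 234.5907

L=234.591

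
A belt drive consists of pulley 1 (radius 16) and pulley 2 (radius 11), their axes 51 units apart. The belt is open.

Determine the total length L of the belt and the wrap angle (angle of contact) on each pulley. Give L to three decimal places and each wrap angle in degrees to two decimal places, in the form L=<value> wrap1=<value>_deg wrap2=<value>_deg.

L=187.314 wrap1=191.25_deg wrap2=168.75_deg

open belt: β = asin((r2−r1)/C) = asin(-5/51) = -5.6263°
wrap1 = π − 2β = 191.2525°
wrap2 = π + 2β = 168.7475°
tangent length = C·cosβ = 50.7543
L = r1·wrap1 + r2·wrap2 + 2·C·cosβ = 16·3.3380 + 11·2.9452 + 2·50.7543 = 187.3136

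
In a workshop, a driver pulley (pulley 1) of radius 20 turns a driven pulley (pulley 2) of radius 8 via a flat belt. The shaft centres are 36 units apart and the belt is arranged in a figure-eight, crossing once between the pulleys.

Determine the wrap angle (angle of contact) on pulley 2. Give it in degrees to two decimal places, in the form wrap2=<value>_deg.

wrap2=282.12_deg

crossed belt: β = asin((r1+r2)/C) = asin(28/36) = 51.0576°
wrap1 = wrap2 = π + 2β = 282.1151°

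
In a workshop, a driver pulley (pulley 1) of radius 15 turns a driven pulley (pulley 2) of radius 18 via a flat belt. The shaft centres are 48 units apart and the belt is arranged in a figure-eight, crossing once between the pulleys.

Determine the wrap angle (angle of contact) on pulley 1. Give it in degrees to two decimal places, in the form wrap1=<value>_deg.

crossed belt: β = asin((r1+r2)/C) = asin(33/48) = 43.4325°
wrap1 = wrap2 = π + 2β = 266.8651°

wrap1=266.87_deg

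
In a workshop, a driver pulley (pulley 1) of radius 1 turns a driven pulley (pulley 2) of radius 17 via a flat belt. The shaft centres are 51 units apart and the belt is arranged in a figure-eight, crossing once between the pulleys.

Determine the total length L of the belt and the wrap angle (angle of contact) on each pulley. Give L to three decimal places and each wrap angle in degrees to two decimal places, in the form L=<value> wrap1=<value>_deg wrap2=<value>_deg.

L=164.970 wrap1=221.33_deg wrap2=221.33_deg

crossed belt: β = asin((r1+r2)/C) = asin(18/51) = 20.6673°
wrap1 = wrap2 = π + 2β = 221.3346°
tangent length = C·cosβ = 47.7179
L = (r1+r2)·wrap + 2·C·cosβ = 18·3.8630 + 2·47.7179 = 164.9702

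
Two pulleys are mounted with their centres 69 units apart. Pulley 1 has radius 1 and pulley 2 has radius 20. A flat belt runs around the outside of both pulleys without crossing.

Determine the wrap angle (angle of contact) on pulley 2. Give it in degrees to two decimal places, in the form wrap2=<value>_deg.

open belt: β = asin((r2−r1)/C) = asin(19/69) = 15.9836°
wrap1 = π − 2β = 148.0328°
wrap2 = π + 2β = 211.9672°

wrap2=211.97_deg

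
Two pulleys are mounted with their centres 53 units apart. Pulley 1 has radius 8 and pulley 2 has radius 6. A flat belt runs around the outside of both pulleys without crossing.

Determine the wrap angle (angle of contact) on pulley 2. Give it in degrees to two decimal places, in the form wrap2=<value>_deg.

wrap2=175.67_deg

open belt: β = asin((r2−r1)/C) = asin(-2/53) = -2.1626°
wrap1 = π − 2β = 184.3252°
wrap2 = π + 2β = 175.6748°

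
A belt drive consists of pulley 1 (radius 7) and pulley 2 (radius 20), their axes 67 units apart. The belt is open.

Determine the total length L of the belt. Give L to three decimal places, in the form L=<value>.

open belt: β = asin((r2−r1)/C) = asin(13/67) = 11.1881°
wrap1 = π − 2β = 157.6239°
wrap2 = π + 2β = 202.3761°
tangent length = C·cosβ = 65.7267
L = r1·wrap1 + r2·wrap2 + 2·C·cosβ = 7·2.7511 + 20·3.5321 + 2·65.7267 = 221.3534

L=221.353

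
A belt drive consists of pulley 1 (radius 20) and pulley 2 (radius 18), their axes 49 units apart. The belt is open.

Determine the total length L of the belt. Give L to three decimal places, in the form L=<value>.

open belt: β = asin((r2−r1)/C) = asin(-2/49) = -2.3393°
wrap1 = π − 2β = 184.6785°
wrap2 = π + 2β = 175.3215°
tangent length = C·cosβ = 48.9592
L = r1·wrap1 + r2·wrap2 + 2·C·cosβ = 20·3.2232 + 18·3.0599 + 2·48.9592 = 217.4622

L=217.462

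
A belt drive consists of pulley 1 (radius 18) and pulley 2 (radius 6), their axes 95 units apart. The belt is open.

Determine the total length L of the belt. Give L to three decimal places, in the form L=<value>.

L=266.916

open belt: β = asin((r2−r1)/C) = asin(-12/95) = -7.2567°
wrap1 = π − 2β = 194.5135°
wrap2 = π + 2β = 165.4865°
tangent length = C·cosβ = 94.2391
L = r1·wrap1 + r2·wrap2 + 2·C·cosβ = 18·3.3949 + 6·2.8883 + 2·94.2391 = 266.9160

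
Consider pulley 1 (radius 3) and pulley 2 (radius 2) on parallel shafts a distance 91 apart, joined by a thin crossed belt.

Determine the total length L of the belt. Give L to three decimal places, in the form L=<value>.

L=197.983

crossed belt: β = asin((r1+r2)/C) = asin(5/91) = 3.1497°
wrap1 = wrap2 = π + 2β = 186.2994°
tangent length = C·cosβ = 90.8625
L = (r1+r2)·wrap + 2·C·cosβ = 5·3.2515 + 2·90.8625 = 197.9828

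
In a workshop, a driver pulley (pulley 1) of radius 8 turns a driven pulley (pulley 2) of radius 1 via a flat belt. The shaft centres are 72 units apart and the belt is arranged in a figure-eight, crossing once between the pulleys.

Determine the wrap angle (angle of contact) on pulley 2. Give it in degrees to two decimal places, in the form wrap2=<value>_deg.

crossed belt: β = asin((r1+r2)/C) = asin(9/72) = 7.1808°
wrap1 = wrap2 = π + 2β = 194.3615°

wrap2=194.36_deg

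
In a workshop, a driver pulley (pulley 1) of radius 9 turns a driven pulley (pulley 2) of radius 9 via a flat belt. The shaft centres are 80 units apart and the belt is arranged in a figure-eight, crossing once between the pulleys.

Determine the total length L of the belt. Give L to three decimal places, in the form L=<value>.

crossed belt: β = asin((r1+r2)/C) = asin(18/80) = 13.0029°
wrap1 = wrap2 = π + 2β = 206.0058°
tangent length = C·cosβ = 77.9487
L = (r1+r2)·wrap + 2·C·cosβ = 18·3.5955 + 2·77.9487 = 220.6160

L=220.616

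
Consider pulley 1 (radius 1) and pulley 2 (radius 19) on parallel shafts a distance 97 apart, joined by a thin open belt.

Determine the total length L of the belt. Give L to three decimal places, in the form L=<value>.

L=260.182

open belt: β = asin((r2−r1)/C) = asin(18/97) = 10.6942°
wrap1 = π − 2β = 158.6116°
wrap2 = π + 2β = 201.3884°
tangent length = C·cosβ = 95.3153
L = r1·wrap1 + r2·wrap2 + 2·C·cosβ = 1·2.7683 + 19·3.5149 + 2·95.3153 = 260.1817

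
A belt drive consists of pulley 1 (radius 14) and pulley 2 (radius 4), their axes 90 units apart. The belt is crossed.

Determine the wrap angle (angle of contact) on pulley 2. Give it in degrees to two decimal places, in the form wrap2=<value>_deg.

crossed belt: β = asin((r1+r2)/C) = asin(18/90) = 11.5370°
wrap1 = wrap2 = π + 2β = 203.0739°

wrap2=203.07_deg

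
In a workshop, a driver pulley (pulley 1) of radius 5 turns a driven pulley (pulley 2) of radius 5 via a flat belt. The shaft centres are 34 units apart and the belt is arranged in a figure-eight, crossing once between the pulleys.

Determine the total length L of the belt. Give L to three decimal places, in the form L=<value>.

crossed belt: β = asin((r1+r2)/C) = asin(10/34) = 17.1046°
wrap1 = wrap2 = π + 2β = 214.2093°
tangent length = C·cosβ = 32.4962
L = (r1+r2)·wrap + 2·C·cosβ = 10·3.7387 + 2·32.4962 = 102.3789

L=102.379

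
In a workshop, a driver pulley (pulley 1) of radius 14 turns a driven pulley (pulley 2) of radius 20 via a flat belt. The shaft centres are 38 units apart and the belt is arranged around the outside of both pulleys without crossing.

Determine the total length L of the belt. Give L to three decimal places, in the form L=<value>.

open belt: β = asin((r2−r1)/C) = asin(6/38) = 9.0847°
wrap1 = π − 2β = 161.8306°
wrap2 = π + 2β = 198.1694°
tangent length = C·cosβ = 37.5233
L = r1·wrap1 + r2·wrap2 + 2·C·cosβ = 14·2.8245 + 20·3.4587 + 2·37.5233 = 183.7635

L=183.764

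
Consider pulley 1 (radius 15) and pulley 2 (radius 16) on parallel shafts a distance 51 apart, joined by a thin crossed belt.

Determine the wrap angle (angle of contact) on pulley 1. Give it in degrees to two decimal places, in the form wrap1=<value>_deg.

wrap1=254.87_deg

crossed belt: β = asin((r1+r2)/C) = asin(31/51) = 37.4337°
wrap1 = wrap2 = π + 2β = 254.8674°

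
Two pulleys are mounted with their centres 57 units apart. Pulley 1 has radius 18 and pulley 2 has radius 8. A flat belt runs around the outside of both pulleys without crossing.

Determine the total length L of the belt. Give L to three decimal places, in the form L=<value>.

open belt: β = asin((r2−r1)/C) = asin(-10/57) = -10.1042°
wrap1 = π − 2β = 200.2084°
wrap2 = π + 2β = 159.7916°
tangent length = C·cosβ = 56.1160
L = r1·wrap1 + r2·wrap2 + 2·C·cosβ = 18·3.4943 + 8·2.7889 + 2·56.1160 = 197.4403

L=197.440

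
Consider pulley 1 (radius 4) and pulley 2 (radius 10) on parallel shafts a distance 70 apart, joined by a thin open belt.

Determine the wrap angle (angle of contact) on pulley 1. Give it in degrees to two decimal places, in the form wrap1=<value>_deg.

open belt: β = asin((r2−r1)/C) = asin(6/70) = 4.9171°
wrap1 = π − 2β = 170.1658°
wrap2 = π + 2β = 189.8342°

wrap1=170.17_deg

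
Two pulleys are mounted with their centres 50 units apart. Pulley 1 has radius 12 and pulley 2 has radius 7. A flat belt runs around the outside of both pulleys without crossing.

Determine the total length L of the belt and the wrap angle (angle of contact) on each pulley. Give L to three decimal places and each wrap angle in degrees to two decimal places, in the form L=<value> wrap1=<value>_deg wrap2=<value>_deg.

open belt: β = asin((r2−r1)/C) = asin(-5/50) = -5.7392°
wrap1 = π − 2β = 191.4783°
wrap2 = π + 2β = 168.5217°
tangent length = C·cosβ = 49.7494
L = r1·wrap1 + r2·wrap2 + 2·C·cosβ = 12·3.3419 + 7·2.9413 + 2·49.7494 = 160.1907

L=160.191 wrap1=191.48_deg wrap2=168.52_deg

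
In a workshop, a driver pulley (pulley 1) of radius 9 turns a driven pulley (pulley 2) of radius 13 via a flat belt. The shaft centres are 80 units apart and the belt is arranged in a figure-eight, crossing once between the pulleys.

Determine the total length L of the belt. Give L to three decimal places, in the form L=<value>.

L=235.204

crossed belt: β = asin((r1+r2)/C) = asin(22/80) = 15.9620°
wrap1 = wrap2 = π + 2β = 211.9240°
tangent length = C·cosβ = 76.9155
L = (r1+r2)·wrap + 2·C·cosβ = 22·3.6988 + 2·76.9155 = 235.2041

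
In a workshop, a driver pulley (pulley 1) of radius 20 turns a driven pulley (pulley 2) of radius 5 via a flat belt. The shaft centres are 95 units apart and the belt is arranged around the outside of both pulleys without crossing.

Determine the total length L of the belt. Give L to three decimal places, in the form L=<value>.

open belt: β = asin((r2−r1)/C) = asin(-15/95) = -9.0847°
wrap1 = π − 2β = 198.1694°
wrap2 = π + 2β = 161.8306°
tangent length = C·cosβ = 93.8083
L = r1·wrap1 + r2·wrap2 + 2·C·cosβ = 20·3.4587 + 5·2.8245 + 2·93.8083 = 270.9132

L=270.913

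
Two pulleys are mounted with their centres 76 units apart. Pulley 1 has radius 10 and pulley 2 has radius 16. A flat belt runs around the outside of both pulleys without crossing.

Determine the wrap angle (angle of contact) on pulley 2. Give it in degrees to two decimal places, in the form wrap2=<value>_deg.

open belt: β = asin((r2−r1)/C) = asin(6/76) = 4.5281°
wrap1 = π − 2β = 170.9439°
wrap2 = π + 2β = 189.0561°

wrap2=189.06_deg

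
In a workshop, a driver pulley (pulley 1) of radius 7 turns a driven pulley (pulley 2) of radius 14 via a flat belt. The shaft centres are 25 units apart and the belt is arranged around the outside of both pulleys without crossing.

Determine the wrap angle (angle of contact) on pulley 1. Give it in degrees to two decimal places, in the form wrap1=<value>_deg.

wrap1=147.48_deg

open belt: β = asin((r2−r1)/C) = asin(7/25) = 16.2602°
wrap1 = π − 2β = 147.4796°
wrap2 = π + 2β = 212.5204°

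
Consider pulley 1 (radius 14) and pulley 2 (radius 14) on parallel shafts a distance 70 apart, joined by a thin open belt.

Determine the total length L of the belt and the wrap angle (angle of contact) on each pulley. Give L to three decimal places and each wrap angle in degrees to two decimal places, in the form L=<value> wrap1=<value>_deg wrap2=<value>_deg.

L=227.965 wrap1=180.00_deg wrap2=180.00_deg

open belt: β = asin((r2−r1)/C) = asin(0/70) = 0.0000°
wrap1 = π − 2β = 180.0000°
wrap2 = π + 2β = 180.0000°
tangent length = C·cosβ = 70.0000
L = r1·wrap1 + r2·wrap2 + 2·C·cosβ = 14·3.1416 + 14·3.1416 + 2·70.0000 = 227.9646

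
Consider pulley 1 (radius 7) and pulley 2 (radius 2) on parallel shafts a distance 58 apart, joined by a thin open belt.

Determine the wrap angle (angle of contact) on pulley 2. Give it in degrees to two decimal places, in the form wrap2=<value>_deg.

wrap2=170.11_deg

open belt: β = asin((r2−r1)/C) = asin(-5/58) = -4.9454°
wrap1 = π − 2β = 189.8909°
wrap2 = π + 2β = 170.1091°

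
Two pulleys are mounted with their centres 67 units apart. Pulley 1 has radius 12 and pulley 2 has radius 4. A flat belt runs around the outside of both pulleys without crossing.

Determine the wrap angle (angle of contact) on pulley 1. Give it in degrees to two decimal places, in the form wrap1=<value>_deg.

wrap1=193.72_deg

open belt: β = asin((r2−r1)/C) = asin(-8/67) = -6.8576°
wrap1 = π − 2β = 193.7153°
wrap2 = π + 2β = 166.2847°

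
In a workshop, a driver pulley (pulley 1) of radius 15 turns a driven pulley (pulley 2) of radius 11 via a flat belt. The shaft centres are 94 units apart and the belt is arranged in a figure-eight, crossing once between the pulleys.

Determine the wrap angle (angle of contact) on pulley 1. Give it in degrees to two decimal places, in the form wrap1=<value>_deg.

wrap1=212.11_deg

crossed belt: β = asin((r1+r2)/C) = asin(26/94) = 16.0571°
wrap1 = wrap2 = π + 2β = 212.1143°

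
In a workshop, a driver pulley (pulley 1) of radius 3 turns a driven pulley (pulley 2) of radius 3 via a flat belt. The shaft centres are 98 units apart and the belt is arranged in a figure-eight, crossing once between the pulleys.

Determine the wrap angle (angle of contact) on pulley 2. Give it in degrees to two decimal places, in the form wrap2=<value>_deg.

wrap2=187.02_deg

crossed belt: β = asin((r1+r2)/C) = asin(6/98) = 3.5101°
wrap1 = wrap2 = π + 2β = 187.0202°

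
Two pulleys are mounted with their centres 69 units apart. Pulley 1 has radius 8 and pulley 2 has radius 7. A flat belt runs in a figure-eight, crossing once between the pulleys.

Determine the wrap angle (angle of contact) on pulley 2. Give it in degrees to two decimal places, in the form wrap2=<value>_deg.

wrap2=205.11_deg

crossed belt: β = asin((r1+r2)/C) = asin(15/69) = 12.5559°
wrap1 = wrap2 = π + 2β = 205.1117°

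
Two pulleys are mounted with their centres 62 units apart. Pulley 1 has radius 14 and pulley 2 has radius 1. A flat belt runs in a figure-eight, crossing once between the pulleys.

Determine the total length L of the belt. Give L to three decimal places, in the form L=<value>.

crossed belt: β = asin((r1+r2)/C) = asin(15/62) = 14.0008°
wrap1 = wrap2 = π + 2β = 208.0016°
tangent length = C·cosβ = 60.1581
L = (r1+r2)·wrap + 2·C·cosβ = 15·3.6303 + 2·60.1581 = 174.7709

L=174.771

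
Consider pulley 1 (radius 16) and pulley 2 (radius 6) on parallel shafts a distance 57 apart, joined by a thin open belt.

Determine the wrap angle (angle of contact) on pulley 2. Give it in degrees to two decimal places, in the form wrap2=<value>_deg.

wrap2=159.79_deg

open belt: β = asin((r2−r1)/C) = asin(-10/57) = -10.1042°
wrap1 = π − 2β = 200.2084°
wrap2 = π + 2β = 159.7916°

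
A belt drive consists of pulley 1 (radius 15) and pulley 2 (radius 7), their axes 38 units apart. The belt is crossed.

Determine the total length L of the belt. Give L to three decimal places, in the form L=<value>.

crossed belt: β = asin((r1+r2)/C) = asin(22/38) = 35.3765°
wrap1 = wrap2 = π + 2β = 250.7531°
tangent length = C·cosβ = 30.9839
L = (r1+r2)·wrap + 2·C·cosβ = 22·4.3765 + 2·30.9839 = 158.2500

L=158.250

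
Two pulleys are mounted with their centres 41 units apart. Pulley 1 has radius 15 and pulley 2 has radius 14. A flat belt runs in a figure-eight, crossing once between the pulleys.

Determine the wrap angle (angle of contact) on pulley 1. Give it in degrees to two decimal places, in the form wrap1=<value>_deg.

wrap1=270.03_deg

crossed belt: β = asin((r1+r2)/C) = asin(29/41) = 45.0170°
wrap1 = wrap2 = π + 2β = 270.0341°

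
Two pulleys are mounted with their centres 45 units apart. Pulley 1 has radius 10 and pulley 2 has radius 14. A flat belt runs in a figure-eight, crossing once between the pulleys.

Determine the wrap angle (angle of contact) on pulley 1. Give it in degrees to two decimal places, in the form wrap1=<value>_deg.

crossed belt: β = asin((r1+r2)/C) = asin(24/45) = 32.2310°
wrap1 = wrap2 = π + 2β = 244.4619°

wrap1=244.46_deg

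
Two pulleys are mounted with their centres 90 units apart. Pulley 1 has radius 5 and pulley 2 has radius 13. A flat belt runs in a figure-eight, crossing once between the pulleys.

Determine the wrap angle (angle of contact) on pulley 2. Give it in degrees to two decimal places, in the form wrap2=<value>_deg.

wrap2=203.07_deg

crossed belt: β = asin((r1+r2)/C) = asin(18/90) = 11.5370°
wrap1 = wrap2 = π + 2β = 203.0739°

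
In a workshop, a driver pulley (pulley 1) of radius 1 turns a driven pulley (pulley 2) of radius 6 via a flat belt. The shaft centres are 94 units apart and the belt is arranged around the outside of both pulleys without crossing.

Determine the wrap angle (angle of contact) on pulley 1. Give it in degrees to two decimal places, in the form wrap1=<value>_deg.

open belt: β = asin((r2−r1)/C) = asin(5/94) = 3.0491°
wrap1 = π − 2β = 173.9018°
wrap2 = π + 2β = 186.0982°

wrap1=173.90_deg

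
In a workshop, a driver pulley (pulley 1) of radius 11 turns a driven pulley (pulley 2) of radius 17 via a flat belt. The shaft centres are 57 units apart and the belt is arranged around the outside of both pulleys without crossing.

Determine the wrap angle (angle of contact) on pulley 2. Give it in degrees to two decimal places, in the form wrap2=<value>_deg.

open belt: β = asin((r2−r1)/C) = asin(6/57) = 6.0423°
wrap1 = π − 2β = 167.9153°
wrap2 = π + 2β = 192.0847°

wrap2=192.08_deg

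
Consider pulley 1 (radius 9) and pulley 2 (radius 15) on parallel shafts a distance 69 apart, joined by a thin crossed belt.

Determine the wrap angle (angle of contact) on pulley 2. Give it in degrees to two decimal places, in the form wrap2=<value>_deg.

wrap2=220.71_deg

crossed belt: β = asin((r1+r2)/C) = asin(24/69) = 20.3544°
wrap1 = wrap2 = π + 2β = 220.7088°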